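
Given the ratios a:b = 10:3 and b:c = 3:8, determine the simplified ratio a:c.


Given a:b = 10:3 and b:c = 3:8
Make b consistent. Multiply first ratio by 3: a:b = 30:9
Multiply second ratio by 3: b:c = 9:24
Now b = 9 in both, so a:b:c = 30:9:24
Therefore a:c = 30:24
Simplify by GCD: a:c = 5:4

5:4


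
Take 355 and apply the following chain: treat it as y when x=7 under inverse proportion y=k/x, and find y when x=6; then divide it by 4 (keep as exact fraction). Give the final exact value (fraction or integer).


Start with 355.
Step 1: Inverse prop: k = (355)*7; new y = k/6 = 355*7/6 = 2485/6
Step 2: Divide by 4: 2485/6 / 4 = 2485/24
Final result = 2485/24

2485/24


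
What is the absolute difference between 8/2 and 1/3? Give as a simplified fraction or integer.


Simplify: 8/2 = 4 and 1/3 = 1/3
Find common denominator: LCD = 3
Convert: 12/3 and 1/3
Difference = |12 - 1|/3 = 11/3
Simplified = 11/3

11/3


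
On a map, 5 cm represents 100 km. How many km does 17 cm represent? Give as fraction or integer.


Map scale: 5 cm = 100 km
Measured distance on map = 17 cm
Set up proportion: 17 * 100 / 5
= 1700 / 5
= 340 km

340


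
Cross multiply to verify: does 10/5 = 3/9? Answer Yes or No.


Cross multiply to check 10/5 = 3/9
Left cross product: 10 * 9 = 90
Right cross product: 5 * 3 = 15
90 != 15
Not equal, so proportions differ => No

No


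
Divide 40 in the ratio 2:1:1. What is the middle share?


Ratio = 2:1:1
Total parts = 2 + 1 + 1 = 4
Value per part = 40 / 4 = 10
First share = 2 * 10 = 20
Middle share = 1 * 10 = 10
Third share = 1 * 10 = 10

10


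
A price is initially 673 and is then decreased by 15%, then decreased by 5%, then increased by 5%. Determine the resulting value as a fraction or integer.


Start: 673
Step 1: decrease by 15% => multiply by 85/100
  673 * 85/100 = 11441/20
Step 2: decrease by 5% => multiply by 95/100
  11441/20 * 95/100 = 217379/400
Step 3: increase by 5% => multiply by 105/100
  217379/400 * 105/100 = 4564959/8000
Final value = 4564959/8000

4564959/8000


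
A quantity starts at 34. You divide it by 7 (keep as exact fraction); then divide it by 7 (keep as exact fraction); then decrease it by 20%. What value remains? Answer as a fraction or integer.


Start with 34.
Step 1: Divide by 7: 34 / 7 = 34/7
Step 2: Divide by 7: 34/7 / 7 = 34/49
Step 3: Decrease by 20%: 34/49 * 80/100 = 136/245
Final result = 136/245

136/245


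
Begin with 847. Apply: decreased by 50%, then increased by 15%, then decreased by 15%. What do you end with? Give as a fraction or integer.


Start: 847
Step 1: decrease by 50% => multiply by 50/100
  847 * 50/100 = 847/2
Step 2: increase by 15% => multiply by 115/100
  847/2 * 115/100 = 19481/40
Step 3: decrease by 15% => multiply by 85/100
  19481/40 * 85/100 = 331177/800
Final value = 331177/800

331177/800


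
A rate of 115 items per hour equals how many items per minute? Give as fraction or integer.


Converting from per hour to per minute
Rate = 115 items per hour
Divide by 60: 115/60
= 23/12 items per minute

23/12


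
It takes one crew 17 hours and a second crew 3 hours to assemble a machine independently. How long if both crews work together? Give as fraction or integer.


Rate of A = 1/17 job per hour
Rate of B = 1/3 job per hour
Combined rate = 1/17 + 1/3
Find common denominator: (3 + 17)/(17*3) = 20/51
Combined rate = 20/51 job per hour
Time together = 1 / (20/51) = 51/20 hours

51/20


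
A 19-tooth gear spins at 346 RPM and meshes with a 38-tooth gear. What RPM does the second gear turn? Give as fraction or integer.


Gear ratio: teeth_A * RPM_A = teeth_B * RPM_B
19 * 346 = 38 * RPM_B
6574 = 38 * RPM_B
RPM_B = 6574 / 38
RPM_B = 173

173


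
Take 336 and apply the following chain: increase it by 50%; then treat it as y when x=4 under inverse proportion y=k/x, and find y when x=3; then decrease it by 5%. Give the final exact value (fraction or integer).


Start with 336.
Step 1: Increase by 50%: 336 * 150/100 = 504
Step 2: Inverse prop: k = (504)*4; new y = k/3 = 504*4/3 = 672
Step 3: Decrease by 5%: 672 * 95/100 = 3192/5
Final result = 3192/5

3192/5


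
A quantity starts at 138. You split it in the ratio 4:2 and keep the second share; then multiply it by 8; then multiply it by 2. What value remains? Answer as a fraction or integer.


Start with 138.
Step 1: Split 4:2, second share = 138 * 2/6 = 46
Step 2: Multiply by 8: 46 * 8 = 368
Step 3: Multiply by 2: 368 * 2 = 736
Final result = 736

736


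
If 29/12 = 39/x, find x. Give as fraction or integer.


Setting up: 29/12 = 39/x
Cross multiply: 29 * x = 12 * 39
29x = 468
x = 468/29
x = 468/29

468/29


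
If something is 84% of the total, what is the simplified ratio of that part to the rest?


Part = 84%, Remainder = 16%
Ratio = 84:16
GCD(84, 16) = 4
Simplify: 21:4 = 21:4

21:4


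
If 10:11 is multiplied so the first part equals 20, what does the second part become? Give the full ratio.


Original ratio: 10:11
First term target: 20
Scale factor = 20 / 10 = 2
Multiply second term: 11 * 2 = 22
Equivalent ratio = 20:22

20:22


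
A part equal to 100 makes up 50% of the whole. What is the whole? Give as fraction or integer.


Given: 100 is 50% of the whole
Set up: 100 = 50/100 * whole
whole = 100 * 100 / 50
whole = 10000 / 50
whole = 200

200


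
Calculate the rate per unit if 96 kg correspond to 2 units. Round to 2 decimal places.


Total kg = 96
Number of units = 2
Unit rate = 96 / 2
= 48 kg per unit

48


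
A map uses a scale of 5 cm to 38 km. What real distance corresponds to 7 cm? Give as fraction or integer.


Map scale: 5 cm = 38 km
Measured distance on map = 7 cm
Set up proportion: 7 * 38 / 5
= 266 / 5
= 266/5 km

266/5


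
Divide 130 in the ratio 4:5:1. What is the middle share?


Ratio = 4:5:1
Total parts = 4 + 5 + 1 = 10
Value per part = 130 / 10 = 13
First share = 4 * 13 = 52
Middle share = 5 * 13 = 65
Third share = 1 * 13 = 13

65


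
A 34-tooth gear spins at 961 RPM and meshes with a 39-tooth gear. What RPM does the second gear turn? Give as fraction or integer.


Gear ratio: teeth_A * RPM_A = teeth_B * RPM_B
34 * 961 = 39 * RPM_B
32674 = 39 * RPM_B
RPM_B = 32674 / 39
RPM_B = 32674/39

32674/39


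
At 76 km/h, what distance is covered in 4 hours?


Using distance = speed * time
Speed = 76 km/h
Time = 4 hours
Distance = 76 * 4
= 304 km

304


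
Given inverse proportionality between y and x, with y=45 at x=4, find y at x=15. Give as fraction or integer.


Inverse proportion: y = k/x
Find k: k = 4 * 45 = 180
Compute y at x=15: y = 180/15
y = 12

12


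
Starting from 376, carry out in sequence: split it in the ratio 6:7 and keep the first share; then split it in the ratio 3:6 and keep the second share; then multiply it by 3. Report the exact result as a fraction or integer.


Start with 376.
Step 1: Split 6:7, first share = 376 * 6/13 = 2256/13
Step 2: Split 3:6, second share = 2256/13 * 6/9 = 1504/13
Step 3: Multiply by 3: 1504/13 * 3 = 4512/13
Final result = 4512/13

4512/13


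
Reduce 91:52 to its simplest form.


Find GCD(91, 52)
GCD = 13
Divide both by 13: 91/13 = 7, 52/13 = 4
Simplified ratio = 7:4

7:4


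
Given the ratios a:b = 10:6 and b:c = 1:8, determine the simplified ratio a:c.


Given a:b = 10:6 and b:c = 1:8
Make b consistent. Multiply first ratio by 1: a:b = 10:6
Multiply second ratio by 6: b:c = 6:48
Now b = 6 in both, so a:b:c = 10:6:48
Therefore a:c = 10:48
Simplify by GCD: a:c = 5:24

5:24


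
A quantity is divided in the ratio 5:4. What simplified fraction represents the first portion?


Total parts = 5 + 4 = 9
First part fraction = 5/9
Simplify: 5/9 = 5/9

5/9


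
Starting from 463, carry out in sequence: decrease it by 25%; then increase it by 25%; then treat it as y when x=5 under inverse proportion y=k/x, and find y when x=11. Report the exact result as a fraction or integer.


Start with 463.
Step 1: Decrease by 25%: 463 * 75/100 = 1389/4
Step 2: Increase by 25%: 1389/4 * 125/100 = 6945/16
Step 3: Inverse prop: k = (6945/16)*5; new y = k/11 = 6945/16*5/11 = 34725/176
Final result = 34725/176

34725/176


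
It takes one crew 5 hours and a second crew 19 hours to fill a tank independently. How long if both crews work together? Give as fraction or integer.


Rate of A = 1/5 job per hour
Rate of B = 1/19 job per hour
Combined rate = 1/5 + 1/19
Find common denominator: (19 + 5)/(5*19) = 24/95
Combined rate = 24/95 job per hour
Time together = 1 / (24/95) = 95/24 hours

95/24


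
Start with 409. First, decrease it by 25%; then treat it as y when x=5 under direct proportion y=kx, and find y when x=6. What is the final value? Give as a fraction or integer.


Start with 409.
Step 1: Decrease by 25%: 409 * 75/100 = 1227/4
Step 2: Direct prop: k = (1227/4)/5; new y = k*6 = 1227/4*6/5 = 3681/10
Final result = 3681/10

3681/10


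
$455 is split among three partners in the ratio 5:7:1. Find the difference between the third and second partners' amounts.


Total parts = 5 + 7 + 1 = 13
Value per part = 455 / 13 = 35
Shares: 5*35=175, 7*35=245, 1*35=35
Third share = 35, second share = 245
Difference = |35 - 245| = 210

210


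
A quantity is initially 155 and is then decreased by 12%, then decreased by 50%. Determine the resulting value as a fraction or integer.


Start: 155
Step 1: decrease by 12% => multiply by 88/100
  155 * 88/100 = 682/5
Step 2: decrease by 50% => multiply by 50/100
  682/5 * 50/100 = 341/5
Final value = 341/5

341/5


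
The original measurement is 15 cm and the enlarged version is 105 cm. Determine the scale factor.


Original length = 15 cm
Scaled length = 105 cm
Scale factor = 105 / 15
= 7

7


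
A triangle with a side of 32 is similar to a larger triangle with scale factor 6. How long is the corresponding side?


Similar triangles have proportional sides
Scale factor = 6
Smaller side = 32
Corresponding larger side = 32 * 6
= 192

192


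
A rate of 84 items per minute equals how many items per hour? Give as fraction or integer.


Converting from per minute to per hour
Rate = 84 items per minute
Multiply by 60: 84 * 60
= 5040 items per hour

5040


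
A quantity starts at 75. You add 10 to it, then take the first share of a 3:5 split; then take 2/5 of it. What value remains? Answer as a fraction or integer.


Start with 75.
Step 1: Add 10: 75+10=85; split 3:5 first = 85*3/8 = 255/8
Step 2: Take 2/5: 255/8 * 2/5 = 51/4
Final result = 51/4

51/4


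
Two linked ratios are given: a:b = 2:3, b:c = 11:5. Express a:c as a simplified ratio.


Given a:b = 2:3 and b:c = 11:5
Make b consistent. Multiply first ratio by 11: a:b = 22:33
Multiply second ratio by 3: b:c = 33:15
Now b = 33 in both, so a:b:c = 22:33:15
Therefore a:c = 22:15
Simplify by GCD: a:c = 22:15

22:15


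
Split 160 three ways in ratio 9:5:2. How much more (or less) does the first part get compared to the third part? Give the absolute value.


Total parts = 9 + 5 + 2 = 16
Value per part = 160 / 16 = 10
Shares: 9*10=90, 5*10=50, 2*10=20
First share = 90, third share = 20
Difference = |90 - 20| = 70

70


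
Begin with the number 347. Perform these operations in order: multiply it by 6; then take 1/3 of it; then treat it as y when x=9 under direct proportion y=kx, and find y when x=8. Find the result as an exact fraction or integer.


Start with 347.
Step 1: Multiply by 6: 347 * 6 = 2082
Step 2: Take 1/3: 2082 * 1/3 = 694
Step 3: Direct prop: k = (694)/9; new y = k*8 = 694*8/9 = 5552/9
Final result = 5552/9

5552/9


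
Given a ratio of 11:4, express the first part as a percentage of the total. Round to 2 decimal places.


Total parts = 11 + 4 = 15
First part fraction = 11/15
Percentage = (11/15) * 100
= 0.733333 * 100
= 73.33%

73.33


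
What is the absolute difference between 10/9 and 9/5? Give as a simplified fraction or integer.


Simplify: 10/9 = 10/9 and 9/5 = 9/5
Find common denominator: LCD = 45
Convert: 50/45 and 81/45
Difference = |50 - 81|/45 = 31/45
Simplified = 31/45

31/45


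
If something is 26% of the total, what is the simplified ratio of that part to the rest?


Part = 26%, Remainder = 74%
Ratio = 26:74
GCD(26, 74) = 2
Simplify: 13:37 = 13:37

13:37


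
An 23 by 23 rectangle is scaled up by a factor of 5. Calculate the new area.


Original dimensions: 23 x 23
Enlargement factor = 5
New width = 23 * 5 = 115
New height = 23 * 5 = 115
New area = 115 * 115 = 13225

13225


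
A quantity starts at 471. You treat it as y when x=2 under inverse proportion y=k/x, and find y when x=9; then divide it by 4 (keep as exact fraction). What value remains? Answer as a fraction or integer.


Start with 471.
Step 1: Inverse prop: k = (471)*2; new y = k/9 = 471*2/9 = 314/3
Step 2: Divide by 4: 314/3 / 4 = 157/6
Final result = 157/6

157/6


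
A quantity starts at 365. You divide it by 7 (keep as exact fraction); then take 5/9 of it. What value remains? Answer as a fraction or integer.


Start with 365.
Step 1: Divide by 7: 365 / 7 = 365/7
Step 2: Take 5/9: 365/7 * 5/9 = 1825/63
Final result = 1825/63

1825/63


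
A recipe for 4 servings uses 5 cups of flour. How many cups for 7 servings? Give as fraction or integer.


Original: 5 cups for 4 servings
Target servings = 7
Scaling factor = 7/4
New amount = 5 * 7/4
= 35/4
= 35/4 cups

35/4


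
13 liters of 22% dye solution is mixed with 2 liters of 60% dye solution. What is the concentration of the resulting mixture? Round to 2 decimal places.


Solute in mixture 1 = 22% of 13 L = 13*22/100 = 143/50 L
Solute in mixture 2 = 60% of 2 L = 2*60/100 = 6/5 L
Total solute = 143/50 + 6/5 = 203/50 L
Total volume = 13 + 2 = 15 L
Final concentration = 203/50/15 * 100 = 27.07%

27.07


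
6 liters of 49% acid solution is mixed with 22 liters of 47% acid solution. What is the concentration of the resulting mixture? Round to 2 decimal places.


Solute in mixture 1 = 49% of 6 L = 6*49/100 = 147/50 L
Solute in mixture 2 = 47% of 22 L = 22*47/100 = 517/50 L
Total solute = 147/50 + 517/50 = 332/25 L
Total volume = 6 + 22 = 28 L
Final concentration = 332/25/28 * 100 = 47.43%

47.43


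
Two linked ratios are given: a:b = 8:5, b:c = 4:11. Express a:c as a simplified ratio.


Given a:b = 8:5 and b:c = 4:11
Make b consistent. Multiply first ratio by 4: a:b = 32:20
Multiply second ratio by 5: b:c = 20:55
Now b = 20 in both, so a:b:c = 32:20:55
Therefore a:c = 32:55
Simplify by GCD: a:c = 32:55

32:55


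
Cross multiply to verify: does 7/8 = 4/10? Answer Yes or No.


Cross multiply to check 7/8 = 4/10
Left cross product: 7 * 10 = 70
Right cross product: 8 * 4 = 32
70 != 32
Not equal, so proportions differ => No

No


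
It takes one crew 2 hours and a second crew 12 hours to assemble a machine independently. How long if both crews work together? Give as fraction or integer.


Rate of A = 1/2 job per hour
Rate of B = 1/12 job per hour
Combined rate = 1/2 + 1/12
Find common denominator: (12 + 2)/(2*12) = 14/24
Combined rate = 7/12 job per hour
Time together = 1 / (7/12) = 12/7 hours

12/7


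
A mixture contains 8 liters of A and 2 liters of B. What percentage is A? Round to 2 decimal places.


Volume of A = 8 L
Volume of B = 2 L
Total volume = 8 + 2 = 10 L
Percentage of A = (8/10) * 100
= 80.00%

80.00


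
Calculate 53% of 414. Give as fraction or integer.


Compute 53% of 414
Convert percentage: 53% = 53/100
Multiply: 414 * 53/100
= 21942/100
= 10971/50

10971/50


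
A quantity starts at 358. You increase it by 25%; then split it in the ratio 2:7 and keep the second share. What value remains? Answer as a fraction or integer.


Start with 358.
Step 1: Increase by 25%: 358 * 125/100 = 895/2
Step 2: Split 2:7, second share = 895/2 * 7/9 = 6265/18
Final result = 6265/18

6265/18


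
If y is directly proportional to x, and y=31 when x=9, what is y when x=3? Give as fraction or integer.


Direct proportion: y = kx
Find k: k = 31/9 = 31/9
Compute y at x=3: y = 31/9 * 3
y = 31/3

31/3


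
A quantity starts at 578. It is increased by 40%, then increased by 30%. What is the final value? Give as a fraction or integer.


Start: 578
Step 1: increase by 40% => multiply by 140/100
  578 * 140/100 = 4046/5
Step 2: increase by 30% => multiply by 130/100
  4046/5 * 130/100 = 26299/25
Final value = 26299/25

26299/25


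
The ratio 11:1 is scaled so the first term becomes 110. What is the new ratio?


Original ratio: 11:1
First term target: 110
Scale factor = 110 / 11 = 10
Multiply second term: 1 * 10 = 10
Equivalent ratio = 110:10

110:10


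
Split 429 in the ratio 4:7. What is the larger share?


Total parts = 4 + 7 = 11
Value per part = 429 / 11 = 39
First share = 4 * 39 = 156
Second share = 7 * 39 = 273
Larger share = 273

273


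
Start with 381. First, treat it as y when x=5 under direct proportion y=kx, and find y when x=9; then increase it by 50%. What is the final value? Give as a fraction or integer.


Start with 381.
Step 1: Direct prop: k = (381)/5; new y = k*9 = 381*9/5 = 3429/5
Step 2: Increase by 50%: 3429/5 * 150/100 = 10287/10
Final result = 10287/10

10287/10


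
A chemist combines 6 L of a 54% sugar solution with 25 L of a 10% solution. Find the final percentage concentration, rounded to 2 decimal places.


Solute in mixture 1 = 54% of 6 L = 6*54/100 = 81/25 L
Solute in mixture 2 = 10% of 25 L = 25*10/100 = 5/2 L
Total solute = 81/25 + 5/2 = 287/50 L
Total volume = 6 + 25 = 31 L
Final concentration = 287/50/31 * 100 = 18.52%

18.52


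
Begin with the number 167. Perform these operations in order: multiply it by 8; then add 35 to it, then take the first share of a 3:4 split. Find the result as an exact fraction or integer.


Start with 167.
Step 1: Multiply by 8: 167 * 8 = 1336
Step 2: Add 35: 1336+35=1371; split 3:4 first = 1371*3/7 = 4113/7
Final result = 4113/7

4113/7


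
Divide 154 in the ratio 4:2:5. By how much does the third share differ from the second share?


Total parts = 4 + 2 + 5 = 11
Value per part = 154 / 11 = 14
Shares: 4*14=56, 2*14=28, 5*14=70
Third share = 70, second share = 28
Difference = |70 - 28| = 42

42


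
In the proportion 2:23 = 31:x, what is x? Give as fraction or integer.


Setting up: 2/23 = 31/x
Cross multiply: 2 * x = 23 * 31
2x = 713
x = 713/2
x = 713/2

713/2


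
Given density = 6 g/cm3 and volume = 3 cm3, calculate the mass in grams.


Using mass = density * volume
Density = 6 g/cm3
Volume = 3 cm3
Mass = 6 * 3
= 18 g

18


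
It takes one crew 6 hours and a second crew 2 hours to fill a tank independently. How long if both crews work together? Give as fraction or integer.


Rate of A = 1/6 job per hour
Rate of B = 1/2 job per hour
Combined rate = 1/6 + 1/2
Find common denominator: (2 + 6)/(6*2) = 8/12
Combined rate = 2/3 job per hour
Time together = 1 / (2/3) = 3/2 hours

3/2


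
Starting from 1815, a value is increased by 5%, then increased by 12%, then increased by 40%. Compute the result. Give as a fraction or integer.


Start: 1815
Step 1: increase by 5% => multiply by 105/100
  1815 * 105/100 = 7623/4
Step 2: increase by 12% => multiply by 112/100
  7623/4 * 112/100 = 53361/25
Step 3: increase by 40% => multiply by 140/100
  53361/25 * 140/100 = 373527/125
Final value = 373527/125

373527/125


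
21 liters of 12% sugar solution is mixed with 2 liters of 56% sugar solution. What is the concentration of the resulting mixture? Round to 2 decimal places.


Solute in mixture 1 = 12% of 21 L = 21*12/100 = 63/25 L
Solute in mixture 2 = 56% of 2 L = 2*56/100 = 28/25 L
Total solute = 63/25 + 28/25 = 91/25 L
Total volume = 21 + 2 = 23 L
Final concentration = 91/25/23 * 100 = 15.83%

15.83


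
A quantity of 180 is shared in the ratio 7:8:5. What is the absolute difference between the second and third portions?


Total parts = 7 + 8 + 5 = 20
Value per part = 180 / 20 = 9
Shares: 7*9=63, 8*9=72, 5*9=45
Second share = 72, third share = 45
Difference = |72 - 45| = 27

27


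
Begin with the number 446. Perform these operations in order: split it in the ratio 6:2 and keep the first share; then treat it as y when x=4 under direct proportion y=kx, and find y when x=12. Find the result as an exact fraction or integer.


Start with 446.
Step 1: Split 6:2, first share = 446 * 6/8 = 669/2
Step 2: Direct prop: k = (669/2)/4; new y = k*12 = 669/2*12/4 = 2007/2
Final result = 2007/2

2007/2


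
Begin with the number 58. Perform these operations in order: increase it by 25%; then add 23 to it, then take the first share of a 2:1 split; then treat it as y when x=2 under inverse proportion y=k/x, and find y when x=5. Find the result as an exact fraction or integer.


Start with 58.
Step 1: Increase by 25%: 58 * 125/100 = 145/2
Step 2: Add 23: 145/2+23=191/2; split 2:1 first = 191/2*2/3 = 191/3
Step 3: Inverse prop: k = (191/3)*2; new y = k/5 = 191/3*2/5 = 382/15
Final result = 382/15

382/15


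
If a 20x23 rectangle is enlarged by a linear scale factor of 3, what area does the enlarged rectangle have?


Original dimensions: 20 x 23
Enlargement factor = 3
New width = 20 * 3 = 60
New height = 23 * 3 = 69
New area = 60 * 69 = 4140

4140


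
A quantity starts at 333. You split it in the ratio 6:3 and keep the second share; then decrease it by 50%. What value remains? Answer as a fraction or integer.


Start with 333.
Step 1: Split 6:3, second share = 333 * 3/9 = 111
Step 2: Decrease by 50%: 111 * 50/100 = 111/2
Final result = 111/2

111/2


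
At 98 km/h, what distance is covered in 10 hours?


Using distance = speed * time
Speed = 98 km/h
Time = 10 hours
Distance = 98 * 10
= 980 km

980


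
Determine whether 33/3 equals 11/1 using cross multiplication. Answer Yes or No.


Cross multiply to check 33/3 = 11/1
Left cross product: 33 * 1 = 33
Right cross product: 3 * 11 = 33
33 = 33
Equal, so proportions match => Yes

Yes


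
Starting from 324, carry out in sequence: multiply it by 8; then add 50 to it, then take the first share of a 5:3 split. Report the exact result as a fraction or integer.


Start with 324.
Step 1: Multiply by 8: 324 * 8 = 2592
Step 2: Add 50: 2592+50=2642; split 5:3 first = 2642*5/8 = 6605/4
Final result = 6605/4

6605/4


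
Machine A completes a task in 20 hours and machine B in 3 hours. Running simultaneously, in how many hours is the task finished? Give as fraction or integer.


Rate of A = 1/20 job per hour
Rate of B = 1/3 job per hour
Combined rate = 1/20 + 1/3
Find common denominator: (3 + 20)/(20*3) = 23/60
Combined rate = 23/60 job per hour
Time together = 1 / (23/60) = 60/23 hours

60/23


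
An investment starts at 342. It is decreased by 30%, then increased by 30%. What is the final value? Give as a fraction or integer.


Start: 342
Step 1: decrease by 30% => multiply by 70/100
  342 * 70/100 = 1197/5
Step 2: increase by 30% => multiply by 130/100
  1197/5 * 130/100 = 15561/50
Final value = 15561/50

15561/50


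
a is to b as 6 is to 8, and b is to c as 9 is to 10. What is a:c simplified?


Given a:b = 6:8 and b:c = 9:10
Make b consistent. Multiply first ratio by 9: a:b = 54:72
Multiply second ratio by 8: b:c = 72:80
Now b = 72 in both, so a:b:c = 54:72:80
Therefore a:c = 54:80
Simplify by GCD: a:c = 27:40

27:40


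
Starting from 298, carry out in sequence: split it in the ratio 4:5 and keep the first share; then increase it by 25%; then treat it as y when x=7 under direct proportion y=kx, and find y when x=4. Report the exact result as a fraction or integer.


Start with 298.
Step 1: Split 4:5, first share = 298 * 4/9 = 1192/9
Step 2: Increase by 25%: 1192/9 * 125/100 = 1490/9
Step 3: Direct prop: k = (1490/9)/7; new y = k*4 = 1490/9*4/7 = 5960/63
Final result = 5960/63

5960/63


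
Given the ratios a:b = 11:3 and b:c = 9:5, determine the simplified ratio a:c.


Given a:b = 11:3 and b:c = 9:5
Make b consistent. Multiply first ratio by 9: a:b = 99:27
Multiply second ratio by 3: b:c = 27:15
Now b = 27 in both, so a:b:c = 99:27:15
Therefore a:c = 99:15
Simplify by GCD: a:c = 33:5

33:5


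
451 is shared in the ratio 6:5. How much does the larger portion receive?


Total parts = 6 + 5 = 11
Value per part = 451 / 11 = 41
First share = 6 * 41 = 246
Second share = 5 * 41 = 205
Larger share = 246

246


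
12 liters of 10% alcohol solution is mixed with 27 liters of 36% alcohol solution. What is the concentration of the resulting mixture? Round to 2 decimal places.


Solute in mixture 1 = 10% of 12 L = 12*10/100 = 6/5 L
Solute in mixture 2 = 36% of 27 L = 27*36/100 = 243/25 L
Total solute = 6/5 + 243/25 = 273/25 L
Total volume = 12 + 27 = 39 L
Final concentration = 273/25/39 * 100 = 28.00%

28.00


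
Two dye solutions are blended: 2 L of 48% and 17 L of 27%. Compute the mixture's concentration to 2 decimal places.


Solute in mixture 1 = 48% of 2 L = 2*48/100 = 24/25 L
Solute in mixture 2 = 27% of 17 L = 17*27/100 = 459/100 L
Total solute = 24/25 + 459/100 = 111/20 L
Total volume = 2 + 17 = 19 L
Final concentration = 111/20/19 * 100 = 29.21%

29.21


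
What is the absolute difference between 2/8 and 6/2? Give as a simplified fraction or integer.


Simplify: 2/8 = 1/4 and 6/2 = 3
Find common denominator: LCD = 4
Convert: 1/4 and 12/4
Difference = |1 - 12|/4 = 11/4
Simplified = 11/4

11/4


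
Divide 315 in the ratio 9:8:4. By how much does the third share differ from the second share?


Total parts = 9 + 8 + 4 = 21
Value per part = 315 / 21 = 15
Shares: 9*15=135, 8*15=120, 4*15=60
Third share = 60, second share = 120
Difference = |60 - 120| = 60

60


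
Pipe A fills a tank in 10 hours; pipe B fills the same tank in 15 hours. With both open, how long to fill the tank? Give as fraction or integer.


Rate of A = 1/10 job per hour
Rate of B = 1/15 job per hour
Combined rate = 1/10 + 1/15
Find common denominator: (15 + 10)/(10*15) = 25/150
Combined rate = 1/6 job per hour
Time together = 1 / (1/6) = 6 hours

6


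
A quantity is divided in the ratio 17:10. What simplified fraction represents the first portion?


Total parts = 17 + 10 = 27
First part fraction = 17/27
Simplify: 17/27 = 17/27

17/27


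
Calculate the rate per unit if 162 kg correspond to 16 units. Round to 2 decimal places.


Total kg = 162
Number of units = 16
Unit rate = 162 / 16
= 10.13 kg per unit

10.13


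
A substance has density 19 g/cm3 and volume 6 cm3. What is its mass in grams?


Using mass = density * volume
Density = 19 g/cm3
Volume = 6 cm3
Mass = 19 * 6
= 114 g

114


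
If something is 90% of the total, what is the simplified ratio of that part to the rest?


Part = 90%, Remainder = 10%
Ratio = 90:10
GCD(90, 10) = 10
Simplify: 9:1 = 9:1

9:1


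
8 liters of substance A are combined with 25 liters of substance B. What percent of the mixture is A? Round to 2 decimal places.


Volume of A = 8 L
Volume of B = 25 L
Total volume = 8 + 25 = 33 L
Percentage of A = (8/33) * 100
= 24.24%

24.24


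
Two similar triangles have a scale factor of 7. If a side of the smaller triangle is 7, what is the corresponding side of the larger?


Similar triangles have proportional sides
Scale factor = 7
Smaller side = 7
Corresponding larger side = 7 * 7
= 49

49


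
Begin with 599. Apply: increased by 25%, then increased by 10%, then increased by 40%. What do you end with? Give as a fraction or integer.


Start: 599
Step 1: increase by 25% => multiply by 125/100
  599 * 125/100 = 2995/4
Step 2: increase by 10% => multiply by 110/100
  2995/4 * 110/100 = 6589/8
Step 3: increase by 40% => multiply by 140/100
  6589/8 * 140/100 = 46123/40
Final value = 46123/40

46123/40


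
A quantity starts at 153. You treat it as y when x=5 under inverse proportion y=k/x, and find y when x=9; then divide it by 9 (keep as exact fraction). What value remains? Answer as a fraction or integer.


Start with 153.
Step 1: Inverse prop: k = (153)*5; new y = k/9 = 153*5/9 = 85
Step 2: Divide by 9: 85 / 9 = 85/9
Final result = 85/9

85/9


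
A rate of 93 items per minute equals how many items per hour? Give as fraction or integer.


Converting from per minute to per hour
Rate = 93 items per minute
Multiply by 60: 93 * 60
= 5580 items per hour

5580


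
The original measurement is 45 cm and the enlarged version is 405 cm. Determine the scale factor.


Original length = 45 cm
Scaled length = 405 cm
Scale factor = 405 / 45
= 9

9


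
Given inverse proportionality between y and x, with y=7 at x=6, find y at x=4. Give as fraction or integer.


Inverse proportion: y = k/x
Find k: k = 6 * 7 = 42
Compute y at x=4: y = 42/4
y = 21/2

21/2


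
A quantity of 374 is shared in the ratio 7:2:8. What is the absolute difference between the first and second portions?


Total parts = 7 + 2 + 8 = 17
Value per part = 374 / 17 = 22
Shares: 7*22=154, 2*22=44, 8*22=176
First share = 154, second share = 44
Difference = |154 - 44| = 110

110


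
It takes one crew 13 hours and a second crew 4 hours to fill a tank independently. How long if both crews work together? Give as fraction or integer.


Rate of A = 1/13 job per hour
Rate of B = 1/4 job per hour
Combined rate = 1/13 + 1/4
Find common denominator: (4 + 13)/(13*4) = 17/52
Combined rate = 17/52 job per hour
Time together = 1 / (17/52) = 52/17 hours

52/17


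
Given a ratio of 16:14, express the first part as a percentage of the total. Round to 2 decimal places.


Total parts = 16 + 14 = 30
First part fraction = 16/30
Percentage = (16/30) * 100
= 0.533333 * 100
= 53.33%

53.33


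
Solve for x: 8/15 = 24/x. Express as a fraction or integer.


Setting up: 8/15 = 24/x
Cross multiply: 8 * x = 15 * 24
8x = 360
x = 360/8
x = 45

45


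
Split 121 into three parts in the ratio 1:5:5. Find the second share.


Ratio = 1:5:5
Total parts = 1 + 5 + 5 = 11
Value per part = 121 / 11 = 11
First share = 1 * 11 = 11
Middle share = 5 * 11 = 55
Third share = 5 * 11 = 55

55


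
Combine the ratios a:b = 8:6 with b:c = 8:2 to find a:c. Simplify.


Given a:b = 8:6 and b:c = 8:2
Make b consistent. Multiply first ratio by 8: a:b = 64:48
Multiply second ratio by 6: b:c = 48:12
Now b = 48 in both, so a:b:c = 64:48:12
Therefore a:c = 64:12
Simplify by GCD: a:c = 16:3

16:3


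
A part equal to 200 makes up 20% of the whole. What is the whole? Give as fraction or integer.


Given: 200 is 20% of the whole
Set up: 200 = 20/100 * whole
whole = 200 * 100 / 20
whole = 20000 / 20
whole = 1000

1000


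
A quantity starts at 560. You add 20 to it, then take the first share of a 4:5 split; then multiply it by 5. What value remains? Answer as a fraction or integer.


Start with 560.
Step 1: Add 20: 560+20=580; split 4:5 first = 580*4/9 = 2320/9
Step 2: Multiply by 5: 2320/9 * 5 = 11600/9
Final result = 11600/9

11600/9


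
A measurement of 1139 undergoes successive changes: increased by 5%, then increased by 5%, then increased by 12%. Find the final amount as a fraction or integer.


Start: 1139
Step 1: increase by 5% => multiply by 105/100
  1139 * 105/100 = 23919/20
Step 2: increase by 5% => multiply by 105/100
  23919/20 * 105/100 = 502299/400
Step 3: increase by 12% => multiply by 112/100
  502299/400 * 112/100 = 3516093/2500
Final value = 3516093/2500

3516093/2500


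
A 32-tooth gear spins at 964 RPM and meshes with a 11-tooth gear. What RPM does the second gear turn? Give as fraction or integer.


Gear ratio: teeth_A * RPM_A = teeth_B * RPM_B
32 * 964 = 11 * RPM_B
30848 = 11 * RPM_B
RPM_B = 30848 / 11
RPM_B = 30848/11

30848/11


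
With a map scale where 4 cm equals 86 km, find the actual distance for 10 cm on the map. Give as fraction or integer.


Map scale: 4 cm = 86 km
Measured distance on map = 10 cm
Set up proportion: 10 * 86 / 4
= 860 / 4
= 215 km

215


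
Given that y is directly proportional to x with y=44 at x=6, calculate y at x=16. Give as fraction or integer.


Direct proportion: y = kx
Find k: k = 44/6 = 22/3
Compute y at x=16: y = 22/3 * 16
y = 352/3

352/3


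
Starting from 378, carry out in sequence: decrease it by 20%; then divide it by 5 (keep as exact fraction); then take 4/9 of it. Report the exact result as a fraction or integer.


Start with 378.
Step 1: Decrease by 20%: 378 * 80/100 = 1512/5
Step 2: Divide by 5: 1512/5 / 5 = 1512/25
Step 3: Take 4/9: 1512/25 * 4/9 = 672/25
Final result = 672/25

672/25


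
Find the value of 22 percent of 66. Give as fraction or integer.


Compute 22% of 66
Convert percentage: 22% = 22/100
Multiply: 66 * 22/100
= 1452/100
= 363/25

363/25


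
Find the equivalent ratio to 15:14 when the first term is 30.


Original ratio: 15:14
First term target: 30
Scale factor = 30 / 15 = 2
Multiply second term: 14 * 2 = 28
Equivalent ratio = 30:28

30:28


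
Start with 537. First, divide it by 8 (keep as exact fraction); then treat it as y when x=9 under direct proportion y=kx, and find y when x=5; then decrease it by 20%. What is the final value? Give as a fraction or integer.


Start with 537.
Step 1: Divide by 8: 537 / 8 = 537/8
Step 2: Direct prop: k = (537/8)/9; new y = k*5 = 537/8*5/9 = 895/24
Step 3: Decrease by 20%: 895/24 * 80/100 = 179/6
Final result = 179/6

179/6


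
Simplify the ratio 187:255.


Find GCD(187, 255)
GCD = 17
Divide both by 17: 187/17 = 11, 255/17 = 15
Simplified ratio = 11:15

11:15


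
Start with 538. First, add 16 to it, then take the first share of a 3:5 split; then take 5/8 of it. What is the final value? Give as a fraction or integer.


Start with 538.
Step 1: Add 16: 538+16=554; split 3:5 first = 554*3/8 = 831/4
Step 2: Take 5/8: 831/4 * 5/8 = 4155/32
Final result = 4155/32

4155/32


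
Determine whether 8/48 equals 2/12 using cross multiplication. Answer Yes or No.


Cross multiply to check 8/48 = 2/12
Left cross product: 8 * 12 = 96
Right cross product: 48 * 2 = 96
96 = 96
Equal, so proportions match => Yes

Yes


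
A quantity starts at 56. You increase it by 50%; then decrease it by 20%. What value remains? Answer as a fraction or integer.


Start with 56.
Step 1: Increase by 50%: 56 * 150/100 = 84
Step 2: Decrease by 20%: 84 * 80/100 = 336/5
Final result = 336/5

336/5


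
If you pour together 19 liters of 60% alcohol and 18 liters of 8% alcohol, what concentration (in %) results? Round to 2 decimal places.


Solute in mixture 1 = 60% of 19 L = 19*60/100 = 57/5 L
Solute in mixture 2 = 8% of 18 L = 18*8/100 = 36/25 L
Total solute = 57/5 + 36/25 = 321/25 L
Total volume = 19 + 18 = 37 L
Final concentration = 321/25/37 * 100 = 34.70%

34.70


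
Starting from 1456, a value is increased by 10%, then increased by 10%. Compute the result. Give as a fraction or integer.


Start: 1456
Step 1: increase by 10% => multiply by 110/100
  1456 * 110/100 = 8008/5
Step 2: increase by 10% => multiply by 110/100
  8008/5 * 110/100 = 44044/25
Final value = 44044/25

44044/25


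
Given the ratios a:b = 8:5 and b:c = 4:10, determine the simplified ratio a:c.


Given a:b = 8:5 and b:c = 4:10
Make b consistent. Multiply first ratio by 4: a:b = 32:20
Multiply second ratio by 5: b:c = 20:50
Now b = 20 in both, so a:b:c = 32:20:50
Therefore a:c = 32:50
Simplify by GCD: a:c = 16:25

16:25


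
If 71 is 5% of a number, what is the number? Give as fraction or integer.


Given: 71 is 5% of the whole
Set up: 71 = 5/100 * whole
whole = 71 * 100 / 5
whole = 7100 / 5
whole = 1420

1420


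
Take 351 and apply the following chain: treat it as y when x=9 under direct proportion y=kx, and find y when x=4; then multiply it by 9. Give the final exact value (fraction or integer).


Start with 351.
Step 1: Direct prop: k = (351)/9; new y = k*4 = 351*4/9 = 156
Step 2: Multiply by 9: 156 * 9 = 1404
Final result = 1404

1404


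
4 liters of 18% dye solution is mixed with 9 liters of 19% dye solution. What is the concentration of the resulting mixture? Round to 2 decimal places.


Solute in mixture 1 = 18% of 4 L = 4*18/100 = 18/25 L
Solute in mixture 2 = 19% of 9 L = 9*19/100 = 171/100 L
Total solute = 18/25 + 171/100 = 243/100 L
Total volume = 4 + 9 = 13 L
Final concentration = 243/100/13 * 100 = 18.69%

18.69


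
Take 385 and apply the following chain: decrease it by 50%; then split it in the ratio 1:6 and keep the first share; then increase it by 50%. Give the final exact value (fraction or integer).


Start with 385.
Step 1: Decrease by 50%: 385 * 50/100 = 385/2
Step 2: Split 1:6, first share = 385/2 * 1/7 = 55/2
Step 3: Increase by 50%: 55/2 * 150/100 = 165/4
Final result = 165/4

165/4


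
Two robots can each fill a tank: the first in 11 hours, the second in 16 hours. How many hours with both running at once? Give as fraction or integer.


Rate of A = 1/11 job per hour
Rate of B = 1/16 job per hour
Combined rate = 1/11 + 1/16
Find common denominator: (16 + 11)/(11*16) = 27/176
Combined rate = 27/176 job per hour
Time together = 1 / (27/176) = 176/27 hours

176/27


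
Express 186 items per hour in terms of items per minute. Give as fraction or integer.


Converting from per hour to per minute
Rate = 186 items per hour
Divide by 60: 186/60
= 31/10 items per minute

31/10


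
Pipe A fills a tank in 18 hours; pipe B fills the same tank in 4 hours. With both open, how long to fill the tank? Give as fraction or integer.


Rate of A = 1/18 job per hour
Rate of B = 1/4 job per hour
Combined rate = 1/18 + 1/4
Find common denominator: (4 + 18)/(18*4) = 22/72
Combined rate = 11/36 job per hour
Time together = 1 / (11/36) = 36/11 hours

36/11


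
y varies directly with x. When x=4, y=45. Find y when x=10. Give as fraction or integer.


Direct proportion: y = kx
Find k: k = 45/4 = 45/4
Compute y at x=10: y = 45/4 * 10
y = 225/2

225/2


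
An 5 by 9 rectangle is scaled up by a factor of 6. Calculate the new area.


Original dimensions: 5 x 9
Enlargement factor = 6
New width = 5 * 6 = 30
New height = 9 * 6 = 54
New area = 30 * 54 = 1620

1620


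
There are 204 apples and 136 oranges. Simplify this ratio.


Find GCD(204, 136)
GCD = 68
Divide both by 68: 204/68 = 3, 136/68 = 2
Simplified ratio = 3:2

3:2


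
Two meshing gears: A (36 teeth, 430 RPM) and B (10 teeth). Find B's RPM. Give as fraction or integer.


Gear ratio: teeth_A * RPM_A = teeth_B * RPM_B
36 * 430 = 10 * RPM_B
15480 = 10 * RPM_B
RPM_B = 15480 / 10
RPM_B = 1548

1548


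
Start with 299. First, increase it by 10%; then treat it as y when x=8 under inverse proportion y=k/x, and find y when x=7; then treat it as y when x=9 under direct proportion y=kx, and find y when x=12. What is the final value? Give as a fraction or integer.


Start with 299.
Step 1: Increase by 10%: 299 * 110/100 = 3289/10
Step 2: Inverse prop: k = (3289/10)*8; new y = k/7 = 3289/10*8/7 = 13156/35
Step 3: Direct prop: k = (13156/35)/9; new y = k*12 = 13156/35*12/9 = 52624/105
Final result = 52624/105

52624/105


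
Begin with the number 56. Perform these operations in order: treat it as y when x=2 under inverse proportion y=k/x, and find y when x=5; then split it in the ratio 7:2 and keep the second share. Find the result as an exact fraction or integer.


Start with 56.
Step 1: Inverse prop: k = (56)*2; new y = k/5 = 56*2/5 = 112/5
Step 2: Split 7:2, second share = 112/5 * 2/9 = 224/45
Final result = 224/45

224/45


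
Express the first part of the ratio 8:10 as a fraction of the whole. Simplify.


Total parts = 8 + 10 = 18
First part fraction = 8/18
Simplify: 8/18 = 4/9

4/9


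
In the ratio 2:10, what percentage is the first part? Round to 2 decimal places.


Total parts = 2 + 10 = 12
First part fraction = 2/12
Percentage = (2/12) * 100
= 0.166667 * 100
= 16.67%

16.67


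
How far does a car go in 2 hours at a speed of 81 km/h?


Using distance = speed * time
Speed = 81 km/h
Time = 2 hours
Distance = 81 * 2
= 162 km

162


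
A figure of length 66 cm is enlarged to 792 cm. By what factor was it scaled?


Original length = 66 cm
Scaled length = 792 cm
Scale factor = 792 / 66
= 12

12
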